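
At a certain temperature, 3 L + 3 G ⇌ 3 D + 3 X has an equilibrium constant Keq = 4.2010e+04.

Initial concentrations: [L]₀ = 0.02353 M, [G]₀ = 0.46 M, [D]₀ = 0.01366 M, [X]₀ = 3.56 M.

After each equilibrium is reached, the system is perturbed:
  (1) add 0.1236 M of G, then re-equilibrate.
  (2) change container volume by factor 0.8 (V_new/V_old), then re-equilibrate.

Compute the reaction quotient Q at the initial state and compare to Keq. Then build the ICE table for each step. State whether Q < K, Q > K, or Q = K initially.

Q₀ = 90.69; Q < K (proceeds forward)

Q₀ = 90.69 vs Keq = 4.2010e+04 ⇒ Q<K, forward
Step 1:
                  L         G         D         X
  I         0.02353      0.46   0.01366      3.56
  C        -0.01653  -0.01653   0.01653   0.01653
  E        0.007003    0.4435   0.03019     3.577
  solve Keq expr → x = 0.005509; check Q = 4.2010e+04
Then add 0.1236 M of G.
Step 2:
                  L         G         D         X
  I        0.007003    0.5671   0.03019     3.577
  C       -0.001279 -0.001279  0.001279  0.001279
  E        0.005724    0.5658   0.03147     3.578
  solve Keq expr → x = 4.2645e-04; check Q = 4.2010e+04
Then change container volume by factor 0.8 (V_new/V_old).
Step 3:
                  L         G         D         X
  I        0.007155    0.7072   0.03933     4.472
  C               0         0         0         0
  E        0.007155    0.7072   0.03933     4.472
  solve Keq expr → x = 0; check Q = 4.2010e+04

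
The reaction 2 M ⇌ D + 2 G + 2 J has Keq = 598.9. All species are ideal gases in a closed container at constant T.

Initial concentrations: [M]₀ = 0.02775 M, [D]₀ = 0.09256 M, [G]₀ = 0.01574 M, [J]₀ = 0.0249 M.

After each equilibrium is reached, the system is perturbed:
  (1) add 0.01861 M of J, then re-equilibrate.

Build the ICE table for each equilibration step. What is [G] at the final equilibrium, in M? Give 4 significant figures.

Q₀ = 1.8463e-05 vs Keq = 598.9 ⇒ Q<K, forward
Step 1:
                   M          D          G          J
  I          0.02775    0.09256    0.01574     0.0249
  C         -0.02772    0.01386    0.02772    0.02772
  E       3.0484e-05     0.1064    0.04346    0.05262
  solve Keq expr → x = 0.01386; check Q = 598.9
Then add 0.01861 M of J.
Step 2:
                   M          D          G          J
  I       3.0484e-05     0.1064    0.04346    0.07123
  C       1.0764e-05 -5.3818e-06 -1.0764e-05 -1.0764e-05
  E       4.1247e-05     0.1064    0.04345    0.07122
  solve Keq expr → x = -5.3818e-06; check Q = 598.9

[G]_eq = 0.04345 M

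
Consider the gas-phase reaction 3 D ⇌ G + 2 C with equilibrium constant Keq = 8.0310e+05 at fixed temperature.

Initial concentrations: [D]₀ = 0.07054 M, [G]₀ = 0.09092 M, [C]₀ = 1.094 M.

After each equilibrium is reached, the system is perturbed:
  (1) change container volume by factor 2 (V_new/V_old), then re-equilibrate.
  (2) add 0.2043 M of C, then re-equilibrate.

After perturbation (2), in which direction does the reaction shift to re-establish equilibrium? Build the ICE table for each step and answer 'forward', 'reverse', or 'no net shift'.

Direction: reverse

Q₀ = 310 vs Keq = 8.0310e+05 ⇒ Q<K, forward
Step 1:
                  D         G         C
  init      0.07054   0.09092     1.094
  Δ        -0.06488   0.02163   0.04325
  eq       0.005659    0.1125     1.137
  solve Keq expr → x = 0.02163; check Q = 8.0310e+05
Then change container volume by factor 2 (V_new/V_old).
Step 2:
                  D         G         C
  init      0.00283   0.05627    0.5686
  Δ               0         0         0
  eq        0.00283   0.05627    0.5686
  solve Keq expr → x = 0; check Q = 8.0310e+05
Then add 0.2043 M of C.
Step 3:
                  D         G         C
  init      0.00283   0.05627    0.7729
  Δ       6.3692e-04 -2.1231e-04 -4.2461e-04
  eq       0.003467   0.05606    0.7725
  solve Keq expr → x = -2.1231e-04; check Q = 8.0310e+05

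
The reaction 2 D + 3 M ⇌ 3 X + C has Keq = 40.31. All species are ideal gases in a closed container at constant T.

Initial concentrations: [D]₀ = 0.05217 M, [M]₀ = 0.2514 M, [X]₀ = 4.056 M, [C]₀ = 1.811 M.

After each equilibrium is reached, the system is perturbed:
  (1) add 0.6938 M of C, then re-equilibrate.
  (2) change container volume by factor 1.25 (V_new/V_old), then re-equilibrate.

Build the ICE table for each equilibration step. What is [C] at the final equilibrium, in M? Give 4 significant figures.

[C]_eq = 1.704 M

Q₀ = 2.7943e+06 vs Keq = 40.31 ⇒ Q>K, reverse
Step 1:
                  D         M         X         C
  init      0.05217    0.2514     4.056     1.811
  Δ          0.6707     1.006    -1.006   -0.3353
  eq         0.7228     1.257      3.05     1.476
  solve Keq expr → x = -0.3353; check Q = 40.31
Then add 0.6938 M of C.
Step 2:
                  D         M         X         C
  init       0.7228     1.257      3.05     2.169
  Δ          0.0489   0.07335  -0.07335  -0.02445
  eq         0.7717     1.331     2.977     2.145
  solve Keq expr → x = -0.02445; check Q = 40.31
Then change container volume by factor 1.25 (V_new/V_old).
Step 3:
                  D         M         X         C
  init       0.6174     1.065     2.381     1.716
  Δ          0.0234   0.03511  -0.03511   -0.0117
  eq         0.6408       1.1     2.346     1.704
  solve Keq expr → x = -0.0117; check Q = 40.31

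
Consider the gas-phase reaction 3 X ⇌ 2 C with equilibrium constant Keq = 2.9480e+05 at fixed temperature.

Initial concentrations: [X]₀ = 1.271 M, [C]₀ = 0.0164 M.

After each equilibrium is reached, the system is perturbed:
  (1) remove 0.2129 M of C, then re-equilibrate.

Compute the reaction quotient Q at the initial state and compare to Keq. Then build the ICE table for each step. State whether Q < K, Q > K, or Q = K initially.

Q₀ = 1.3099e-04; Q < K (proceeds forward)

Q₀ = 1.3099e-04 vs Keq = 2.9480e+05 ⇒ Q<K, forward
Step 1:
                  X         C
  init        1.271    0.0164
  Δ          -1.257    0.8383
  eq        0.01353    0.8547
  solve Keq expr → x = 0.4192; check Q = 2.9480e+05
Then remove 0.2129 M of C.
Step 2:
                  X         C
  init      0.01353    0.6418
  Δ       -0.002335  0.001556
  eq         0.0112    0.6434
  solve Keq expr → x = 7.7818e-04; check Q = 2.9480e+05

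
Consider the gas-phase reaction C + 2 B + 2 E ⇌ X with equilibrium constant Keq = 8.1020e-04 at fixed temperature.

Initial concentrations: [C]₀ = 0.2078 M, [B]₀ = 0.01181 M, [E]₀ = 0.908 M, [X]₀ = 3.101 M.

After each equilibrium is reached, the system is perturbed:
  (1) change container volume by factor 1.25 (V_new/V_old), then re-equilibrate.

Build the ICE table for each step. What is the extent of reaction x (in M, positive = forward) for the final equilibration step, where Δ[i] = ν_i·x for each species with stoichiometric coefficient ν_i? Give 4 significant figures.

Q₀ = 1.2977e+05 vs Keq = 8.1020e-04 ⇒ Q>K, reverse
Step 1:
                   C          B          E          X
  I           0.2078    0.01181      0.908      3.101
  C            2.146      4.292      4.292     -2.146
  E            2.354      4.304        5.2     0.9551
  solve Keq expr → x = -2.146; check Q = 8.1020e-04
Then change container volume by factor 1.25 (V_new/V_old).
Step 2:
                   C          B          E          X
  I            1.883      3.443       4.16      0.764
  C           0.2202     0.4404     0.4404    -0.2202
  E            2.103      3.883        4.6     0.5438
  solve Keq expr → x = -0.2202; check Q = 8.1020e-04

x = -0.2202 M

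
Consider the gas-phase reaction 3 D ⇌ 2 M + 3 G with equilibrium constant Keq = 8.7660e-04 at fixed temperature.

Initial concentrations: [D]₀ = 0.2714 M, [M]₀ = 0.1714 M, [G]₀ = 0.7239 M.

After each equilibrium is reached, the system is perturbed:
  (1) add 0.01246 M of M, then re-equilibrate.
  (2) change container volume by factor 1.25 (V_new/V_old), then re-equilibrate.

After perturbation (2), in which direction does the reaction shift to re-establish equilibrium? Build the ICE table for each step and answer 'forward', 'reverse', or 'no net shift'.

Q₀ = 0.5575 vs Keq = 8.7660e-04 ⇒ Q>K, reverse
Step 1:
                   D          M          G
  I           0.2714     0.1714     0.7239
  C           0.2155    -0.1437    -0.2155
  E           0.4869    0.02775     0.5084
  solve Keq expr → x = -0.07183; check Q = 8.7660e-04
Then add 0.01246 M of M.
Step 2:
                   D          M          G
  I           0.4869    0.04021     0.5084
  C           0.0148   -0.00987    -0.0148
  E           0.5017    0.03034     0.4936
  solve Keq expr → x = -0.004935; check Q = 8.7660e-04
Then change container volume by factor 1.25 (V_new/V_old).
Step 3:
                   D          M          G
  I           0.4013    0.02427     0.3949
  C        -0.006821   0.004547   0.006821
  E           0.3945    0.02882     0.4017
  solve Keq expr → x = 0.002274; check Q = 8.7660e-04

Direction: forward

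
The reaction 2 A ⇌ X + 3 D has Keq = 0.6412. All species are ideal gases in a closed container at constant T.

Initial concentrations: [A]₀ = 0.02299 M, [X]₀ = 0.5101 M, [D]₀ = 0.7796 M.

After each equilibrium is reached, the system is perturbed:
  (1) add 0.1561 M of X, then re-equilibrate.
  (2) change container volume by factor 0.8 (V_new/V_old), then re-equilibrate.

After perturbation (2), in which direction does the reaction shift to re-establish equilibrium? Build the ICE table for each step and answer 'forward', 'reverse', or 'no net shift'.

Q₀ = 457.3 vs Keq = 0.6412 ⇒ Q>K, reverse
Step 1:
                   A          X          D
  I          0.02299     0.5101     0.7796
  C           0.2179     -0.109    -0.3269
  E           0.2409     0.4011     0.4527
  solve Keq expr → x = -0.109; check Q = 0.6412
Then add 0.1561 M of X.
Step 2:
                   A          X          D
  I           0.2409     0.5572     0.4527
  C          0.01716  -0.008579   -0.02574
  E           0.2581     0.5487      0.427
  solve Keq expr → x = -0.008579; check Q = 0.6412
Then change container volume by factor 0.8 (V_new/V_old).
Step 3:
                   A          X          D
  I           0.3226     0.6858     0.5337
  C          0.02885   -0.01443   -0.04328
  E           0.3514     0.6714     0.4904
  solve Keq expr → x = -0.01443; check Q = 0.6412

Direction: reverse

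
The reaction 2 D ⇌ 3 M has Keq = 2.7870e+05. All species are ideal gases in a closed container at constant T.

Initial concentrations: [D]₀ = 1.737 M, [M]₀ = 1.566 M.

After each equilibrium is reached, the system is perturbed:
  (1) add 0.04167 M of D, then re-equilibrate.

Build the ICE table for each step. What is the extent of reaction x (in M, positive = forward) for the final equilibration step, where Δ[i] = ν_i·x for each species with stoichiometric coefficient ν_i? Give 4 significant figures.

Q₀ = 1.273 vs Keq = 2.7870e+05 ⇒ Q<K, forward
Step 1:
                  D         M
  init        1.737     1.566
  Δ          -1.721     2.582
  eq          0.016     4.148
  solve Keq expr → x = 0.8605; check Q = 2.7870e+05
Then add 0.04167 M of D.
Step 2:
                  D         M
  init      0.05767     4.148
  Δ        -0.04131   0.06197
  eq        0.01636     4.209
  solve Keq expr → x = 0.02066; check Q = 2.7870e+05

x = 0.02066 M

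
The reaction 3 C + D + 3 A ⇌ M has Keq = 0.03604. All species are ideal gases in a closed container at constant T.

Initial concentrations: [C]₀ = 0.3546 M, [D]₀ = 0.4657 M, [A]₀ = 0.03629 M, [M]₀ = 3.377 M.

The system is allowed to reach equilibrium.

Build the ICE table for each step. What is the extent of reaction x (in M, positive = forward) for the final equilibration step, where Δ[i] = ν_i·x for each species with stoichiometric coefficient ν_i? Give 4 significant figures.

x = -0.6151 M

Q₀ = 3.4029e+06 vs Keq = 0.03604 ⇒ Q>K, reverse
Step 1:
                   C          D          A          M
  Initial     0.3546     0.4657    0.03629      3.377
  Change       1.845     0.6151      1.845    -0.6151
  Equil          2.2      1.081      1.882      2.762
  solve Keq expr → x = -0.6151; check Q = 0.03604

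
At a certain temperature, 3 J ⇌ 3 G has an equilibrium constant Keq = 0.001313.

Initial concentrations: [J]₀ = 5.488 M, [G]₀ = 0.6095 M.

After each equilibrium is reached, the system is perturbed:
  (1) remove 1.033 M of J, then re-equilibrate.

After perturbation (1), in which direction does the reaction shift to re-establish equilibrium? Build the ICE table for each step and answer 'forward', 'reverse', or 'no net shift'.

Direction: reverse

Q₀ = 0.00137 vs Keq = 0.001313 ⇒ Q>K, reverse
Step 1:
                   J          G
  I            5.488     0.6095
  C         0.007709  -0.007709
  E            5.496     0.6018
  solve Keq expr → x = -0.00257; check Q = 0.001313
Then remove 1.033 M of J.
Step 2:
                   J          G
  I            4.463     0.6018
  C            0.102     -0.102
  E            4.565     0.4998
  solve Keq expr → x = -0.03398; check Q = 0.001313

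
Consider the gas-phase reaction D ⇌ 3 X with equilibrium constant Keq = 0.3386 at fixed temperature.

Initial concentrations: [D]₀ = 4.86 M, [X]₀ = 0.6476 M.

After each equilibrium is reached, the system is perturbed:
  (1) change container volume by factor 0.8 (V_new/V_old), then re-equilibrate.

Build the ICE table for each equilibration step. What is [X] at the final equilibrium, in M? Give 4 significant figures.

[X]_eq = 1.261 M

Q₀ = 0.05588 vs Keq = 0.3386 ⇒ Q<K, forward
Step 1:
                    D           X
  init           4.86      0.6476
  Δ           -0.1729      0.5188
  eq            4.687       1.166
  solve Keq expr → x = 0.1729; check Q = 0.3386
Then change container volume by factor 0.8 (V_new/V_old).
Step 2:
                    D           X
  init          5.859       1.458
  Δ           0.06562     -0.1969
  eq            5.924       1.261
  solve Keq expr → x = -0.06562; check Q = 0.3386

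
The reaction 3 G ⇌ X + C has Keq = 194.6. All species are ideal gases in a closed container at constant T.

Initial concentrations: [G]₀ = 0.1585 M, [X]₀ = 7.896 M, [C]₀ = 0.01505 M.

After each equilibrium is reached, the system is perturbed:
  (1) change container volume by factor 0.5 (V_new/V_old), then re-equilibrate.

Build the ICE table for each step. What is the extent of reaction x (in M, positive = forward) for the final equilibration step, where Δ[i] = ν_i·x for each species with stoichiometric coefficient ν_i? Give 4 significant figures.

x = 0.01162 M

Q₀ = 29.84 vs Keq = 194.6 ⇒ Q<K, forward
Step 1:
                    G           X           C
  init         0.1585       7.896     0.01505
  Δ          -0.04975     0.01658     0.01658
  eq           0.1088       7.913     0.03163
  solve Keq expr → x = 0.01658; check Q = 194.6
Then change container volume by factor 0.5 (V_new/V_old).
Step 2:
                    G           X           C
  init         0.2175       15.83     0.06327
  Δ          -0.03485     0.01162     0.01162
  eq           0.1827       15.84     0.07488
  solve Keq expr → x = 0.01162; check Q = 194.6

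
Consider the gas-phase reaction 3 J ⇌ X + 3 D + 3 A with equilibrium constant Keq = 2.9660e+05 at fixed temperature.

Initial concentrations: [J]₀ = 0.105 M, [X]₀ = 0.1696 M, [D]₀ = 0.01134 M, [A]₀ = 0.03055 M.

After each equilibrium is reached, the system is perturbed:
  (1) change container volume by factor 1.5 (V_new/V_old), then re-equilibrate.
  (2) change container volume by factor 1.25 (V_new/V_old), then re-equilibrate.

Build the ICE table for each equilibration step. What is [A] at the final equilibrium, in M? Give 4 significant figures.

[A]_eq = 0.07226 M

Q₀ = 6.0916e-09 vs Keq = 2.9660e+05 ⇒ Q<K, forward
Step 1:
                   J          X          D          A
  Initial      0.105     0.1696    0.01134    0.03055
  Change     -0.1049    0.03495     0.1049     0.1049
  Equil   1.3902e-04     0.2046     0.1162     0.1354
  solve Keq expr → x = 0.03495; check Q = 2.9660e+05
Then change container volume by factor 1.5 (V_new/V_old).
Step 2:
                   J          X          D          A
  Initial 9.2680e-05     0.1364    0.07747    0.09027
  Change  -3.8652e-05 1.2884e-05 3.8652e-05 3.8652e-05
  Equil   5.4027e-05     0.1364    0.07751    0.09031
  solve Keq expr → x = 1.2884e-05; check Q = 2.9660e+05
Then change container volume by factor 1.25 (V_new/V_old).
Step 3:
                   J          X          D          A
  Initial 4.3222e-05     0.1091      0.062    0.07225
  Change  -1.1112e-05 3.7040e-06 1.1112e-05 1.1112e-05
  Equil   3.2110e-05     0.1091    0.06202    0.07226
  solve Keq expr → x = 3.7040e-06; check Q = 2.9660e+05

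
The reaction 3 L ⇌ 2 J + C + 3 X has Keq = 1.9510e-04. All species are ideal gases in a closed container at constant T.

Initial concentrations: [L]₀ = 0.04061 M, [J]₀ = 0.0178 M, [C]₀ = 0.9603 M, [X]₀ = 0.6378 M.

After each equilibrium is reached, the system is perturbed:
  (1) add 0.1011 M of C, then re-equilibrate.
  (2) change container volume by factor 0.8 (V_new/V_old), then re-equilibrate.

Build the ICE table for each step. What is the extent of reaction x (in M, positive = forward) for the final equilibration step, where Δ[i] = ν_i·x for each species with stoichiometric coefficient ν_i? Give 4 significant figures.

x = -8.5745e-05 M

Q₀ = 1.179 vs Keq = 1.9510e-04 ⇒ Q>K, reverse
Step 1:
                  L         J         C         X
  Initial   0.04061    0.0178    0.9603    0.6378
  Change    0.02593  -0.01729 -0.008643  -0.02593
  Equil     0.06654 5.1348e-04    0.9517    0.6119
  solve Keq expr → x = -0.008643; check Q = 1.9510e-04
Then add 0.1011 M of C.
Step 2:
                  L         J         C         X
  Initial   0.06654 5.1348e-04     1.053    0.6119
  Change  3.7231e-05 -2.4820e-05 -1.2410e-05 -3.7231e-05
  Equil     0.06658 4.8866e-04     1.053    0.6118
  solve Keq expr → x = -1.2410e-05; check Q = 1.9510e-04
Then change container volume by factor 0.8 (V_new/V_old).
Step 3:
                  L         J         C         X
  Initial   0.08322 6.1082e-04     1.316    0.7648
  Change  2.5723e-04 -1.7149e-04 -8.5745e-05 -2.5723e-04
  Equil     0.08348 4.3933e-04     1.316    0.7645
  solve Keq expr → x = -8.5745e-05; check Q = 1.9510e-04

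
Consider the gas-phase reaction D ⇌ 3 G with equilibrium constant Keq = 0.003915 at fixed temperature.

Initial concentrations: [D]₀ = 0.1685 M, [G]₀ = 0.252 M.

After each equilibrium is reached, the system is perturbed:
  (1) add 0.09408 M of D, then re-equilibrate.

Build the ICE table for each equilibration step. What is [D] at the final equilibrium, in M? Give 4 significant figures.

Q₀ = 0.09497 vs Keq = 0.003915 ⇒ Q>K, reverse
Step 1:
                    D           G
  init         0.1685       0.252
  Δ           0.05225     -0.1567
  eq           0.2207     0.09525
  solve Keq expr → x = -0.05225; check Q = 0.003915
Then add 0.09408 M of D.
Step 2:
                    D           G
  init         0.3148     0.09525
  Δ         -0.003843     0.01153
  eq            0.311      0.1068
  solve Keq expr → x = 0.003843; check Q = 0.003915

[D]_eq = 0.311 M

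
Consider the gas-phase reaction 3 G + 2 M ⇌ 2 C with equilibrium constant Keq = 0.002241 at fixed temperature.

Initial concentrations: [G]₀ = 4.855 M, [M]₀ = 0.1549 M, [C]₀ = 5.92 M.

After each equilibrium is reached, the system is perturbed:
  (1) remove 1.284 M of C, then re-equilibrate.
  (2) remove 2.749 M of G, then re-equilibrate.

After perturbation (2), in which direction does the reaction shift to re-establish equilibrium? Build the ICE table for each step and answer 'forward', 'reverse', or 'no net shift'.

Direction: reverse

Q₀ = 12.76 vs Keq = 0.002241 ⇒ Q>K, reverse
Step 1:
                   G          M          C
  Initial      4.855     0.1549       5.92
  Change       3.872      2.581     -2.581
  Equil        8.727      2.736      3.339
  solve Keq expr → x = -1.291; check Q = 0.002241
Then remove 1.284 M of C.
Step 2:
                   G          M          C
  Initial      8.727      2.736      2.055
  Change     -0.6574    -0.4383     0.4383
  Equil        8.069      2.298      2.493
  solve Keq expr → x = 0.2191; check Q = 0.002241
Then remove 2.749 M of G.
Step 3:
                   G          M          C
  Initial       5.32      2.298      2.493
  Change      0.7577     0.5051    -0.5051
  Equil        6.078      2.803      1.988
  solve Keq expr → x = -0.2526; check Q = 0.002241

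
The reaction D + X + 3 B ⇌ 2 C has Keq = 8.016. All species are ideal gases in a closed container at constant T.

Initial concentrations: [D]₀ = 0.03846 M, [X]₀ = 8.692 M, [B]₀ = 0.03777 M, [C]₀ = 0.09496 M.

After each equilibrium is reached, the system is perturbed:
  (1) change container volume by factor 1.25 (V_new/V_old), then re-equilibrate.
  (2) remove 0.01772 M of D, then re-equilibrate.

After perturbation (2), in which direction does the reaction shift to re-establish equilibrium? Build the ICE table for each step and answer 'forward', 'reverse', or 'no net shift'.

Q₀ = 500.6 vs Keq = 8.016 ⇒ Q>K, reverse
Step 1:
                   D          X          B          C
  I          0.03846      8.692    0.03777    0.09496
  C          0.01872    0.01872    0.05616   -0.03744
  E          0.05718      8.711    0.09393    0.05752
  solve Keq expr → x = -0.01872; check Q = 8.016
Then change container volume by factor 1.25 (V_new/V_old).
Step 2:
                   D          X          B          C
  I          0.04574      6.969    0.07514    0.04602
  C         0.002942   0.002942   0.008825  -0.005883
  E          0.04869      6.972    0.08397    0.04013
  solve Keq expr → x = -0.002942; check Q = 8.016
Then remove 0.01772 M of D.
Step 3:
                   D          X          B          C
  I          0.03097      6.972    0.08397    0.04013
  C         0.001886   0.001886   0.005659  -0.003773
  E          0.03285      6.973    0.08963    0.03636
  solve Keq expr → x = -0.001886; check Q = 8.016

Direction: reverse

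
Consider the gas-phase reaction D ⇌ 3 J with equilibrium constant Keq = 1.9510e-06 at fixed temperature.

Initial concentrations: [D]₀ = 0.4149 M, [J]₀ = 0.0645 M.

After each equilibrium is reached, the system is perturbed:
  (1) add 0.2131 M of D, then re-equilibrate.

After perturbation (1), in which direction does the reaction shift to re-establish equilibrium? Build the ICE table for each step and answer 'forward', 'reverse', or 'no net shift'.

Q₀ = 6.4675e-04 vs Keq = 1.9510e-06 ⇒ Q>K, reverse
Step 1:
                   D          J
  I           0.4149     0.0645
  C          0.01835   -0.05504
  E           0.4332   0.009455
  solve Keq expr → x = -0.01835; check Q = 1.9510e-06
Then add 0.2131 M of D.
Step 2:
                   D          J
  I           0.6463   0.009455
  C       -4.4873e-04   0.001346
  E           0.6459     0.0108
  solve Keq expr → x = 4.4873e-04; check Q = 1.9510e-06

Direction: forward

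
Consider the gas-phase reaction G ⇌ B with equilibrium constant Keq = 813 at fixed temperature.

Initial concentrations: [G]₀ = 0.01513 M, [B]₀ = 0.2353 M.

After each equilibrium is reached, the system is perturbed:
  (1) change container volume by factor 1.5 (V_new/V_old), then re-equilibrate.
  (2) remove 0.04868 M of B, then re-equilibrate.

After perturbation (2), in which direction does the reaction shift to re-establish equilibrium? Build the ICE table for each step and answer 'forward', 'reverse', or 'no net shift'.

Q₀ = 15.55 vs Keq = 813 ⇒ Q<K, forward
Step 1:
                  G         B
  I         0.01513    0.2353
  C        -0.01482   0.01482
  E       3.0765e-04    0.2501
  solve Keq expr → x = 0.01482; check Q = 813
Then change container volume by factor 1.5 (V_new/V_old).
Step 2:
                  G         B
  I       2.0510e-04    0.1667
  C               0         0
  E       2.0510e-04    0.1667
  solve Keq expr → x = 0; check Q = 813
Then remove 0.04868 M of B.
Step 3:
                  G         B
  I       2.0510e-04    0.1181
  C       -5.9803e-05 5.9803e-05
  E       1.4530e-04    0.1181
  solve Keq expr → x = 5.9803e-05; check Q = 813

Direction: forward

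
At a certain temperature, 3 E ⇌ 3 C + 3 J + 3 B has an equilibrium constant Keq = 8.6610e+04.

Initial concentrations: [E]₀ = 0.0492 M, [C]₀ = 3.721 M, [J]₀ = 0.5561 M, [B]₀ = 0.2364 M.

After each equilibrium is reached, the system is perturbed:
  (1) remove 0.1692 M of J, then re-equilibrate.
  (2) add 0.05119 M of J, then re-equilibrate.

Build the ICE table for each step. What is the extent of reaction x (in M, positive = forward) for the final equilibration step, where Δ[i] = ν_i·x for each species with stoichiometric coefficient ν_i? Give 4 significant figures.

x = -3.7465e-04 M

Q₀ = 982.8 vs Keq = 8.6610e+04 ⇒ Q<K, forward
Step 1:
                   E          C          J          B
  I           0.0492      3.721     0.5561     0.2364
  C         -0.03554    0.03554    0.03554    0.03554
  E          0.01366      3.757     0.5916     0.2719
  solve Keq expr → x = 0.01185; check Q = 8.6610e+04
Then remove 0.1692 M of J.
Step 2:
                   E          C          J          B
  I          0.01366      3.757     0.4224     0.2719
  C        -0.003679   0.003679   0.003679   0.003679
  E         0.009982       3.76     0.4261     0.2756
  solve Keq expr → x = 0.001226; check Q = 8.6610e+04
Then add 0.05119 M of J.
Step 3:
                   E          C          J          B
  I         0.009982       3.76     0.4773     0.2756
  C         0.001124  -0.001124  -0.001124  -0.001124
  E          0.01111      3.759     0.4762     0.2745
  solve Keq expr → x = -3.7465e-04; check Q = 8.6610e+04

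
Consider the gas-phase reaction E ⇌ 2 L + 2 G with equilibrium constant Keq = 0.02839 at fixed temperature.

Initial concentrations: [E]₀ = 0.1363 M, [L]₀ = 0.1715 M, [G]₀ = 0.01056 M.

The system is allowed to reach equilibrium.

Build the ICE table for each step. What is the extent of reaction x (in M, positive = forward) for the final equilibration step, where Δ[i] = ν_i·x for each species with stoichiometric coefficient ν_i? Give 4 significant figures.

Q₀ = 2.4064e-05 vs Keq = 0.02839 ⇒ Q<K, forward
Step 1:
                    E           L           G
  Initial      0.1363      0.1715     0.01056
  Change     -0.06716      0.1343      0.1343
  Equil       0.06914      0.3058      0.1449
  solve Keq expr → x = 0.06716; check Q = 0.02839

x = 0.06716 M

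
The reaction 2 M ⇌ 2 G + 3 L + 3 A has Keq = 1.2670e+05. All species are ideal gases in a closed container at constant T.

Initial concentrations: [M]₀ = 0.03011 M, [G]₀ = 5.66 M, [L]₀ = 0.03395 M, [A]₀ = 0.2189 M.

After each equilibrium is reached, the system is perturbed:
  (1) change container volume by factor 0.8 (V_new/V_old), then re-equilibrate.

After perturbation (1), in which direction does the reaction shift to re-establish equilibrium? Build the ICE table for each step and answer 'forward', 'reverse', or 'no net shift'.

Direction: reverse

Q₀ = 0.0145 vs Keq = 1.2670e+05 ⇒ Q<K, forward
Step 1:
                   M          G          L          A
  init       0.03011       5.66    0.03395     0.2189
  Δ         -0.03006    0.03006    0.04509    0.04509
  eq      4.8185e-05       5.69    0.07904      0.264
  solve Keq expr → x = 0.01503; check Q = 1.2670e+05
Then change container volume by factor 0.8 (V_new/V_old).
Step 2:
                   M          G          L          A
  init    6.0231e-05      7.113     0.0988       0.33
  Δ       5.7208e-05 -5.7208e-05 -8.5811e-05 -8.5811e-05
  eq      1.1744e-04      7.113    0.09872     0.3299
  solve Keq expr → x = -2.8604e-05; check Q = 1.2670e+05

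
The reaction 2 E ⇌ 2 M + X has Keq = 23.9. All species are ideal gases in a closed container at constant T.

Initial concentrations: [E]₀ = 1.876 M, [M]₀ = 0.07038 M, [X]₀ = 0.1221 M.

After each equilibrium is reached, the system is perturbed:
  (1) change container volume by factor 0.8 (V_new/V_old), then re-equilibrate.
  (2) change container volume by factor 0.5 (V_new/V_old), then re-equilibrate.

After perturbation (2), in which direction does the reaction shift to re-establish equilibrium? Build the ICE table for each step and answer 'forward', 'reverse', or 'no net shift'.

Q₀ = 1.7185e-04 vs Keq = 23.9 ⇒ Q<K, forward
Step 1:
                    E           M           X
  Initial       1.876     0.07038      0.1221
  Change       -1.559       1.559      0.7797
  Equil        0.3166        1.63      0.9018
  solve Keq expr → x = 0.7797; check Q = 23.9
Then change container volume by factor 0.8 (V_new/V_old).
Step 2:
                    E           M           X
  Initial      0.3957       2.037       1.127
  Change      0.03555    -0.03555    -0.01777
  Equil        0.4313       2.002       1.109
  solve Keq expr → x = -0.01777; check Q = 23.9
Then change container volume by factor 0.5 (V_new/V_old).
Step 3:
                    E           M           X
  Initial      0.8626       4.003       2.219
  Change       0.2489     -0.2489     -0.1245
  Equil         1.111       3.754       2.095
  solve Keq expr → x = -0.1245; check Q = 23.9

Direction: reverse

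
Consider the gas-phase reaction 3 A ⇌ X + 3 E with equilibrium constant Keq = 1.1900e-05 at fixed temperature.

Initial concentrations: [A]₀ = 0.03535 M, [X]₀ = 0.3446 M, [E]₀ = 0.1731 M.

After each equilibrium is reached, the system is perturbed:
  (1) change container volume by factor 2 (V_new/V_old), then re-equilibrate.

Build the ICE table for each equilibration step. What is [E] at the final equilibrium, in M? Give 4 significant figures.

[E]_eq = 0.004342 M

Q₀ = 40.46 vs Keq = 1.1900e-05 ⇒ Q>K, reverse
Step 1:
                  A         X         E
  init      0.03535    0.3446    0.1731
  Δ          0.1661  -0.05538   -0.1661
  eq         0.2015    0.2892  0.006956
  solve Keq expr → x = -0.05538; check Q = 1.1900e-05
Then change container volume by factor 2 (V_new/V_old).
Step 2:
                  A         X         E
  init       0.1007    0.1446  0.003478
  Δ       -8.6358e-04 2.8786e-04 8.6358e-04
  eq        0.09988    0.1449  0.004342
  solve Keq expr → x = 2.8786e-04; check Q = 1.1900e-05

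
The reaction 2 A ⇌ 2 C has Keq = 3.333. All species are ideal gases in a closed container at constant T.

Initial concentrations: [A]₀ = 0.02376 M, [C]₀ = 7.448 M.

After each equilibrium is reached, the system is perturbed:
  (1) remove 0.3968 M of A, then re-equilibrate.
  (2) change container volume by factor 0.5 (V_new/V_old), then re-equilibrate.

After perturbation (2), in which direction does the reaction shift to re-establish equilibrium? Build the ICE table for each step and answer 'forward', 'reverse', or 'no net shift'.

Q₀ = 9.8262e+04 vs Keq = 3.333 ⇒ Q>K, reverse
Step 1:
                    A           C
  Initial     0.02376       7.448
  Change        2.621      -2.621
  Equil         2.644       4.827
  solve Keq expr → x = -1.31; check Q = 3.333
Then remove 0.3968 M of A.
Step 2:
                    A           C
  Initial       2.247       4.827
  Change       0.2564     -0.2564
  Equil         2.504       4.571
  solve Keq expr → x = -0.1282; check Q = 3.333
Then change container volume by factor 0.5 (V_new/V_old).
Step 3:
                    A           C
  Initial       5.008       9.142
  Change            0           0
  Equil         5.008       9.142
  solve Keq expr → x = 0; check Q = 3.333

Direction: no net shift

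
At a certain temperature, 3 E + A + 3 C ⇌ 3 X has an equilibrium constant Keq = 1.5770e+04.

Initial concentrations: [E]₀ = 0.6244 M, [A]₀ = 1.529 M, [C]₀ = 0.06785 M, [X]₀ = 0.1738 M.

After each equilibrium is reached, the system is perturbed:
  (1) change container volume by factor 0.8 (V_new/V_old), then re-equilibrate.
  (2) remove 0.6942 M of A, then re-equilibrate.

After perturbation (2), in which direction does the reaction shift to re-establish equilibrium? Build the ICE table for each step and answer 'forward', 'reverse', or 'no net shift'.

Q₀ = 45.15 vs Keq = 1.5770e+04 ⇒ Q<K, forward
Step 1:
                    E           A           C           X
  I            0.6244       1.529     0.06785      0.1738
  C          -0.05397    -0.01799    -0.05397     0.05397
  E            0.5704       1.511     0.01388      0.2278
  solve Keq expr → x = 0.01799; check Q = 1.5770e+04
Then change container volume by factor 0.8 (V_new/V_old).
Step 2:
                    E           A           C           X
  I             0.713       1.889     0.01735      0.2847
  C         -0.004193   -0.001398   -0.004193    0.004193
  E            0.7088       1.887     0.01315      0.2889
  solve Keq expr → x = 0.001398; check Q = 1.5770e+04
Then remove 0.6942 M of A.
Step 3:
                    E           A           C           X
  I            0.7088       1.193     0.01315      0.2889
  C          0.002019  6.7300e-04    0.002019   -0.002019
  E            0.7109       1.194     0.01517      0.2869
  solve Keq expr → x = -6.7300e-04; check Q = 1.5770e+04

Direction: reverse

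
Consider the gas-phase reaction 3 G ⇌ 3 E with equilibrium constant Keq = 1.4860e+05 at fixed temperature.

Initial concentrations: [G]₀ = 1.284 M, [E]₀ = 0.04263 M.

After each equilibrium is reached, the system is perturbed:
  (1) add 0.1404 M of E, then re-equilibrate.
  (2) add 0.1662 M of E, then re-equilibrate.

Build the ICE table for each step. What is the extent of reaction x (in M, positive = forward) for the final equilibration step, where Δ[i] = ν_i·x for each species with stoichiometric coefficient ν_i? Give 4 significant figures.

Q₀ = 3.6597e-05 vs Keq = 1.4860e+05 ⇒ Q<K, forward
Step 1:
                  G         E
  Initial     1.284   0.04263
  Change     -1.259     1.259
  Equil     0.02458     1.302
  solve Keq expr → x = 0.4198; check Q = 1.4860e+05
Then add 0.1404 M of E.
Step 2:
                  G         E
  Initial   0.02458     1.442
  Change   0.002602 -0.002602
  Equil     0.02718      1.44
  solve Keq expr → x = -8.6719e-04; check Q = 1.4860e+05
Then add 0.1662 M of E.
Step 3:
                  G         E
  Initial   0.02718     1.606
  Change    0.00308  -0.00308
  Equil     0.03026     1.603
  solve Keq expr → x = -0.001027; check Q = 1.4860e+05

x = -0.001027 M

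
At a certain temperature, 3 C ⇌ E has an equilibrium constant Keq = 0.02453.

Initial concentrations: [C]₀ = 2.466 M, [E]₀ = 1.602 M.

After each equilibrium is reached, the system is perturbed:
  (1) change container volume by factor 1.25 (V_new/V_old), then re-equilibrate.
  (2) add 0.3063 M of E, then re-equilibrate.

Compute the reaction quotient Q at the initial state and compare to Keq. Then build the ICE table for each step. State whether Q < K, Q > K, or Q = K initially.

Q₀ = 0.1068; Q > K (proceeds reverse)

Q₀ = 0.1068 vs Keq = 0.02453 ⇒ Q>K, reverse
Step 1:
                    C           E
  init          2.466       1.602
  Δ             1.195     -0.3983
  eq            3.661       1.204
  solve Keq expr → x = -0.3983; check Q = 0.02453
Then change container volume by factor 1.25 (V_new/V_old).
Step 2:
                    C           E
  init          2.929      0.9629
  Δ            0.3336     -0.1112
  eq            3.262      0.8517
  solve Keq expr → x = -0.1112; check Q = 0.02453
Then add 0.3063 M of E.
Step 3:
                    C           E
  init          3.262       1.158
  Δ            0.2595    -0.08649
  eq            3.522       1.072
  solve Keq expr → x = -0.08649; check Q = 0.02453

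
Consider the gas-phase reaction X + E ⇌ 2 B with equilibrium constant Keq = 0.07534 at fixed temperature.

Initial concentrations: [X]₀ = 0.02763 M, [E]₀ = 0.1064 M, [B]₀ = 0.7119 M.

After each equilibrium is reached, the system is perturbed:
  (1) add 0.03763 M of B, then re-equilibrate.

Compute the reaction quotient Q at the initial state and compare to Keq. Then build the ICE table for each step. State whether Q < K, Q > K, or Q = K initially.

Q₀ = 172.4 vs Keq = 0.07534 ⇒ Q>K, reverse
Step 1:
                    X           E           B
  Initial     0.02763      0.1064      0.7119
  Change       0.3052      0.3052     -0.6103
  Equil        0.3328      0.4116      0.1016
  solve Keq expr → x = -0.3052; check Q = 0.07534
Then add 0.03763 M of B.
Step 2:
                    X           E           B
  Initial      0.3328      0.4116      0.1392
  Change      0.01653     0.01653    -0.03307
  Equil        0.3493      0.4281      0.1061
  solve Keq expr → x = -0.01653; check Q = 0.07534

Q₀ = 172.4; Q > K (proceeds reverse)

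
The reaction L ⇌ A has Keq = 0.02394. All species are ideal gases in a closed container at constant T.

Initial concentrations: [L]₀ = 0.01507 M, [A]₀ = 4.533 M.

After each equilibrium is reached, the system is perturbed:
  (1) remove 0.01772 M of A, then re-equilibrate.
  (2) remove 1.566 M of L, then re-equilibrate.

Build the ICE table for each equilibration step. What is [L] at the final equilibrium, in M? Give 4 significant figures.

[L]_eq = 2.895 M

Q₀ = 300.8 vs Keq = 0.02394 ⇒ Q>K, reverse
Step 1:
                    L           A
  Initial     0.01507       4.533
  Change        4.427      -4.427
  Equil         4.442      0.1063
  solve Keq expr → x = -4.427; check Q = 0.02394
Then remove 0.01772 M of A.
Step 2:
                    L           A
  Initial       4.442     0.08862
  Change     -0.01731     0.01731
  Equil         4.424      0.1059
  solve Keq expr → x = 0.01731; check Q = 0.02394
Then remove 1.566 M of L.
Step 3:
                    L           A
  Initial       2.858      0.1059
  Change      0.03661    -0.03661
  Equil         2.895     0.06931
  solve Keq expr → x = -0.03661; check Q = 0.02394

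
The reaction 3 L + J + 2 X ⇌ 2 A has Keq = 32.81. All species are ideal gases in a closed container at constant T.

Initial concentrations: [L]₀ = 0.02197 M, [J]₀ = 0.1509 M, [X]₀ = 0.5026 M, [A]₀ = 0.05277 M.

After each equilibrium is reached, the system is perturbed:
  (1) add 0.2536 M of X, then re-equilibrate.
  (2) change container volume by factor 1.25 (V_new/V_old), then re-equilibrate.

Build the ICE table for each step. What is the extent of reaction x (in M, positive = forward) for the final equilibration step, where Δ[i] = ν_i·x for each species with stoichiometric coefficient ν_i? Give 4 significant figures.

Q₀ = 6889 vs Keq = 32.81 ⇒ Q>K, reverse
Step 1:
                    L           J           X           A
  I           0.02197      0.1509      0.5026     0.05277
  C           0.04603     0.01534     0.03069    -0.03069
  E             0.068      0.1662      0.5333     0.02208
  solve Keq expr → x = -0.01534; check Q = 32.81
Then add 0.2536 M of X.
Step 2:
                    L           J           X           A
  I             0.068      0.1662      0.7869     0.02208
  C         -0.007416   -0.002472   -0.004944    0.004944
  E           0.06058      0.1638      0.7819     0.02703
  solve Keq expr → x = 0.002472; check Q = 32.81
Then change container volume by factor 1.25 (V_new/V_old).
Step 3:
                    L           J           X           A
  I           0.04847       0.131      0.6256     0.02162
  C          0.006775    0.002258    0.004516   -0.004516
  E           0.05524      0.1333      0.6301     0.01711
  solve Keq expr → x = -0.002258; check Q = 32.81

x = -0.002258 M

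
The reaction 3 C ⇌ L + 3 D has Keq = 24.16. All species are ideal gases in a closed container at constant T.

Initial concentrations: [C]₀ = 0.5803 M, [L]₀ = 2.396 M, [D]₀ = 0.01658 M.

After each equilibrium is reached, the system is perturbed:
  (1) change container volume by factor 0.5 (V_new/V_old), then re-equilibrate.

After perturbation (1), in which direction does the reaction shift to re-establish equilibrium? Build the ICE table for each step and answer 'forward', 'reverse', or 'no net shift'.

Direction: reverse

Q₀ = 5.5883e-05 vs Keq = 24.16 ⇒ Q<K, forward
Step 1:
                    C           L           D
  I            0.5803       2.396     0.01658
  C           -0.3892      0.1297      0.3892
  E            0.1911       2.526      0.4057
  solve Keq expr → x = 0.1297; check Q = 24.16
Then change container volume by factor 0.5 (V_new/V_old).
Step 2:
                    C           L           D
  I            0.3823       5.051      0.8115
  C           0.06197    -0.02066    -0.06197
  E            0.4442       5.031      0.7495
  solve Keq expr → x = -0.02066; check Q = 24.16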